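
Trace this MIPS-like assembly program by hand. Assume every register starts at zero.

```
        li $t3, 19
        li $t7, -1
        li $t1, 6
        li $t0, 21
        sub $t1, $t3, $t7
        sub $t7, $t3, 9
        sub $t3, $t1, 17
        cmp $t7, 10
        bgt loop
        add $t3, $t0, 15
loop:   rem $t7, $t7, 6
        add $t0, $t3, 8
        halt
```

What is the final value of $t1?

after li $t3, 19: $t3=19
after li $t7, -1: $t7=-1
after li $t1, 6: $t1=6
after li $t0, 21: $t0=21
after sub $t1, $t3, $t7: $t1=19-(-1)=20
after sub $t7, $t3, 9: $t7=19-9=10
after sub $t3, $t1, 17: $t3=20-17=3
cmp $t7, 10  (cmp 10,10)
bgt loop: not taken
after add $t3, $t0, 15: $t3=21+15=36
after rem $t7, $t7, 6: $t7=10%6=4
after add $t0, $t3, 8: $t0=36+8=44
halt.

20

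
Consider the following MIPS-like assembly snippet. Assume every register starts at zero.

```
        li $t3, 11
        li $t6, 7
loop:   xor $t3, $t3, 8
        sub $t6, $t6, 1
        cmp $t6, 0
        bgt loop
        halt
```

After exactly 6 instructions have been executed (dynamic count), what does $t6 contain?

6

after li $t3, 11: $t3=11
after li $t6, 7: $t6=7
after xor $t3, $t3, 8: $t3=11^8=3
after sub $t6, $t6, 1: $t6=7-1=6
cmp $t6, 0  (cmp 6,0)
bgt loop: taken
After step 6: $t6 = 6.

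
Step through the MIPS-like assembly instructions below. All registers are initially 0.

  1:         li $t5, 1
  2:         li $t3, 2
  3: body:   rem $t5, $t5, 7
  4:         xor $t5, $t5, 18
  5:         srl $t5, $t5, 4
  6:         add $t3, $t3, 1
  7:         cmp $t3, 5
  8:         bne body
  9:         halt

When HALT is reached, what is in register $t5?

after li $t5, 1: $t5=1
after li $t3, 2: $t3=2
after rem $t5, $t5, 7: $t5=1%7=1
after xor $t5, $t5, 18: $t5=1^18=19
after srl $t5, $t5, 4: $t5=19>>4=1
after add $t3, $t3, 1: $t3=2+1=3
cmp $t3, 5  (cmp 3,5)
bne body: taken
after rem $t5, $t5, 7: $t5=1%7=1
after xor $t5, $t5, 18: $t5=1^18=19
after srl $t5, $t5, 4: $t5=19>>4=1
after add $t3, $t3, 1: $t3=3+1=4
cmp $t3, 5  (cmp 4,5)
bne body: taken
after rem $t5, $t5, 7: $t5=1%7=1
after xor $t5, $t5, 18: $t5=1^18=19
after srl $t5, $t5, 4: $t5=19>>4=1
after add $t3, $t3, 1: $t3=4+1=5
cmp $t3, 5  (cmp 5,5)
bne body: not taken
halt.

1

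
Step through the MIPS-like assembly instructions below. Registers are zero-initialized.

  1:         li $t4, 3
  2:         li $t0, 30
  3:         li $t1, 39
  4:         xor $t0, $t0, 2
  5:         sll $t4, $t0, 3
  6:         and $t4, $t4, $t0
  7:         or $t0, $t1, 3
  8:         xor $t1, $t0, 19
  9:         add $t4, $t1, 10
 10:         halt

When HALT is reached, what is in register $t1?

52

$t4=3
$t0=30
$t1=39
$t0=30^2=28
$t4=28<<3=224
$t4=224&28=0
$t0=39|3=39
$t1=39^19=52
$t4=52+10=62
halt.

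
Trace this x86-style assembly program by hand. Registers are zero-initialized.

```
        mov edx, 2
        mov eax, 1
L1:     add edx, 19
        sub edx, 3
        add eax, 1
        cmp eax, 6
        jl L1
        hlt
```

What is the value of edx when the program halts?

82

after mov edx, 2: edx=2
after mov eax, 1: eax=1
after add edx, 19: edx=2+19=21
after sub edx, 3: edx=21-3=18
after add eax, 1: eax=1+1=2
cmp eax, 6  (cmp 2,6)
jl L1: taken
after add edx, 19: edx=18+19=37
after sub edx, 3: edx=37-3=34
after add eax, 1: eax=2+1=3
cmp eax, 6  (cmp 3,6)
jl L1: taken
after add edx, 19: edx=34+19=53
after sub edx, 3: edx=53-3=50
after add eax, 1: eax=3+1=4
cmp eax, 6  (cmp 4,6)
jl L1: taken
after add edx, 19: edx=50+19=69
after sub edx, 3: edx=69-3=66
after add eax, 1: eax=4+1=5
cmp eax, 6  (cmp 5,6)
jl L1: taken
after add edx, 19: edx=66+19=85
after sub edx, 3: edx=85-3=82
after add eax, 1: eax=5+1=6
cmp eax, 6  (cmp 6,6)
jl L1: not taken
halt.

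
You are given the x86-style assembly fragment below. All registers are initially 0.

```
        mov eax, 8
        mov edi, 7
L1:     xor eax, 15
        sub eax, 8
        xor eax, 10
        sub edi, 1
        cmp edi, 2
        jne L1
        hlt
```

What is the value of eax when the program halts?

after mov eax, 8: eax=8
after mov edi, 7: edi=7
after xor eax, 15: eax=8^15=7
after sub eax, 8: eax=7-8=-1
after xor eax, 10: eax=(-1)^10=-11
after sub edi, 1: edi=7-1=6
cmp edi, 2  (cmp 6,2)
jne L1: taken
after xor eax, 15: eax=(-11)^15=-6
after sub eax, 8: eax=(-6)-8=-14
after xor eax, 10: eax=(-14)^10=-8
after sub edi, 1: edi=6-1=5
cmp edi, 2  (cmp 5,2)
jne L1: taken
after xor eax, 15: eax=(-8)^15=-9
after sub eax, 8: eax=(-9)-8=-17
after xor eax, 10: eax=(-17)^10=-27
after sub edi, 1: edi=5-1=4
cmp edi, 2  (cmp 4,2)
jne L1: taken
after xor eax, 15: eax=(-27)^15=-22
after sub eax, 8: eax=(-22)-8=-30
after xor eax, 10: eax=(-30)^10=-24
after sub edi, 1: edi=4-1=3
cmp edi, 2  (cmp 3,2)
jne L1: taken
after xor eax, 15: eax=(-24)^15=-25
after sub eax, 8: eax=(-25)-8=-33
after xor eax, 10: eax=(-33)^10=-43
after sub edi, 1: edi=3-1=2
cmp edi, 2  (cmp 2,2)
jne L1: not taken
halt.

-43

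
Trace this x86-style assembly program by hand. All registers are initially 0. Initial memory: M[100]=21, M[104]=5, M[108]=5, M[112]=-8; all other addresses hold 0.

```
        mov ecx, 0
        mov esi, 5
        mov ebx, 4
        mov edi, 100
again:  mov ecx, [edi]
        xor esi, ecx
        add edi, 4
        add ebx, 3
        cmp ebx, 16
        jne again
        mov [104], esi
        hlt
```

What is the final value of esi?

-24

mov ecx, 0 → ecx=0
mov esi, 5 → esi=5
mov ebx, 4 → ebx=4
mov edi, 100 → edi=100
mov ecx, [edi] → ecx=M[100]=21
xor esi, ecx → esi=5^21=16
add edi, 4 → edi=100+4=104
add ebx, 3 → ebx=4+3=7
cmp ebx, 16  (cmp 7,16)
jne again: taken
mov ecx, [edi] → ecx=M[104]=5
xor esi, ecx → esi=16^5=21
add edi, 4 → edi=104+4=108
add ebx, 3 → ebx=7+3=10
cmp ebx, 16  (cmp 10,16)
jne again: taken
mov ecx, [edi] → ecx=M[108]=5
xor esi, ecx → esi=21^5=16
add edi, 4 → edi=108+4=112
add ebx, 3 → ebx=10+3=13
cmp ebx, 16  (cmp 13,16)
jne again: taken
mov ecx, [edi] → ecx=M[112]=-8
xor esi, ecx → esi=16^(-8)=-24
add edi, 4 → edi=112+4=116
add ebx, 3 → ebx=13+3=16
cmp ebx, 16  (cmp 16,16)
jne again: not taken
mov [104], esi → M[104]=-24
halt.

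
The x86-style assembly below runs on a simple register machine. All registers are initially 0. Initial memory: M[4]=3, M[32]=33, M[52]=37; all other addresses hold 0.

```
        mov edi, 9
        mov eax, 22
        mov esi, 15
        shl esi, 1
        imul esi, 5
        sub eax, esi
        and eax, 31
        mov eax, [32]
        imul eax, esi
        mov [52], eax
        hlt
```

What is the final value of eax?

4950

after mov edi, 9: edi=9
after mov eax, 22: eax=22
after mov esi, 15: esi=15
after shl esi, 1: esi=15<<1=30
after imul esi, 5: esi=30*5=150
after sub eax, esi: eax=22-150=-128
after and eax, 31: eax=(-128)&31=0
after mov eax, [32]: eax=M[32]=33
after imul eax, esi: eax=33*150=4950
mov [52], eax → M[52]=4950
halt.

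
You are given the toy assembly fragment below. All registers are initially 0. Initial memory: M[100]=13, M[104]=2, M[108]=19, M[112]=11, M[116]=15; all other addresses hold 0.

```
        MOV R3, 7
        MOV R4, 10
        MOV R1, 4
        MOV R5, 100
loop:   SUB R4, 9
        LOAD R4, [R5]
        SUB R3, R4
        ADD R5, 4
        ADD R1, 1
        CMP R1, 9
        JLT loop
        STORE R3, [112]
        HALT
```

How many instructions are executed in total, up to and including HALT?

41

R3=7
R4=10
R1=4
R5=100
R4=10-9=1
R4=M[100]=13
R3=7-13=-6
R5=100+4=104
R1=4+1=5
CMP R1, 9  (cmp 5,9)
JLT loop: taken
R4=13-9=4
R4=M[104]=2
R3=(-6)-2=-8
R5=104+4=108
R1=5+1=6
CMP R1, 9  (cmp 6,9)
JLT loop: taken
R4=2-9=-7
R4=M[108]=19
R3=(-8)-19=-27
R5=108+4=112
R1=6+1=7
CMP R1, 9  (cmp 7,9)
JLT loop: taken
R4=19-9=10
R4=M[112]=11
R3=(-27)-11=-38
R5=112+4=116
R1=7+1=8
CMP R1, 9  (cmp 8,9)
JLT loop: taken
R4=11-9=2
R4=M[116]=15
R3=(-38)-15=-53
R5=116+4=120
R1=8+1=9
CMP R1, 9  (cmp 9,9)
JLT loop: not taken
STORE R3, [112] → M[112]=-53
halt.
Total executed instructions: 41.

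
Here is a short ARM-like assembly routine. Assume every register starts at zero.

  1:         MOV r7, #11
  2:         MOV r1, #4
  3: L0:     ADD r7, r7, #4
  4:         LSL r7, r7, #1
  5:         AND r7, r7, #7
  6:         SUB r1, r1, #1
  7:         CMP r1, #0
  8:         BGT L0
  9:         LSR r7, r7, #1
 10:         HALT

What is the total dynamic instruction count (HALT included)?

28

r7=11
r1=4
r7=11+4=15
r7=15<<1=30
r7=30&7=6
r1=4-1=3
CMP r1, #0  (cmp 3,0)
BGT L0: taken
r7=6+4=10
r7=10<<1=20
r7=20&7=4
r1=3-1=2
CMP r1, #0  (cmp 2,0)
BGT L0: taken
r7=4+4=8
r7=8<<1=16
r7=16&7=0
r1=2-1=1
CMP r1, #0  (cmp 1,0)
BGT L0: taken
r7=0+4=4
r7=4<<1=8
r7=8&7=0
r1=1-1=0
CMP r1, #0  (cmp 0,0)
BGT L0: not taken
r7=0>>1=0
halt.
Total executed instructions: 28.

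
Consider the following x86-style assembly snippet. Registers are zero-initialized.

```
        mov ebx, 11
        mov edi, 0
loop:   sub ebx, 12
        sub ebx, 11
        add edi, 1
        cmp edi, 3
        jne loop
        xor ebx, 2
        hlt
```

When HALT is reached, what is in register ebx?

ebx=11
edi=0
ebx=11-12=-1
ebx=(-1)-11=-12
edi=0+1=1
cmp edi, 3  (cmp 1,3)
jne loop: taken
ebx=(-12)-12=-24
ebx=(-24)-11=-35
edi=1+1=2
cmp edi, 3  (cmp 2,3)
jne loop: taken
ebx=(-35)-12=-47
ebx=(-47)-11=-58
edi=2+1=3
cmp edi, 3  (cmp 3,3)
jne loop: not taken
ebx=(-58)^2=-60
halt.

-60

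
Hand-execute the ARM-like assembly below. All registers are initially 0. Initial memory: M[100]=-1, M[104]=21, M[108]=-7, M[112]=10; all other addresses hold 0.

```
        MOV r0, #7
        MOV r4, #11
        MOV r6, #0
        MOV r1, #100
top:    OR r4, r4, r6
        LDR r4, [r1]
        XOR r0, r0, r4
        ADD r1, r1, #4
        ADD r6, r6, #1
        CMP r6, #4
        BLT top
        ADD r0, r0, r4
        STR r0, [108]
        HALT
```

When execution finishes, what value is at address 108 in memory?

r0=7
r4=11
r6=0
r1=100
r4=11|0=11
r4=M[100]=-1
r0=7^(-1)=-8
r1=100+4=104
r6=0+1=1
CMP r6, #4  (cmp 1,4)
BLT top: taken
r4=(-1)|1=-1
r4=M[104]=21
r0=(-8)^21=-19
r1=104+4=108
r6=1+1=2
CMP r6, #4  (cmp 2,4)
BLT top: taken
r4=21|2=23
r4=M[108]=-7
r0=(-19)^(-7)=20
r1=108+4=112
r6=2+1=3
CMP r6, #4  (cmp 3,4)
BLT top: taken
r4=(-7)|3=-5
r4=M[112]=10
r0=20^10=30
r1=112+4=116
r6=3+1=4
CMP r6, #4  (cmp 4,4)
BLT top: not taken
r0=30+10=40
STR r0, [108] → M[108]=40
halt.

40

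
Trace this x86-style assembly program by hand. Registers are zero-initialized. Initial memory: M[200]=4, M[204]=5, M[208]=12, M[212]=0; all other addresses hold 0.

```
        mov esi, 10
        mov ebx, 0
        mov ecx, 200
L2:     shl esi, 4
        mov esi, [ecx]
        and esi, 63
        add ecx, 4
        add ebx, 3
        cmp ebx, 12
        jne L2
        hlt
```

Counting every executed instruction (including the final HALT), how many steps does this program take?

32

mov esi, 10 → esi=10
mov ebx, 0 → ebx=0
mov ecx, 200 → ecx=200
shl esi, 4 → esi=10<<4=160
mov esi, [ecx] → esi=M[200]=4
and esi, 63 → esi=4&63=4
add ecx, 4 → ecx=200+4=204
add ebx, 3 → ebx=0+3=3
cmp ebx, 12  (cmp 3,12)
jne L2: taken
shl esi, 4 → esi=4<<4=64
mov esi, [ecx] → esi=M[204]=5
and esi, 63 → esi=5&63=5
add ecx, 4 → ecx=204+4=208
add ebx, 3 → ebx=3+3=6
cmp ebx, 12  (cmp 6,12)
jne L2: taken
shl esi, 4 → esi=5<<4=80
mov esi, [ecx] → esi=M[208]=12
and esi, 63 → esi=12&63=12
add ecx, 4 → ecx=208+4=212
add ebx, 3 → ebx=6+3=9
cmp ebx, 12  (cmp 9,12)
jne L2: taken
shl esi, 4 → esi=12<<4=192
mov esi, [ecx] → esi=M[212]=0
and esi, 63 → esi=0&63=0
add ecx, 4 → ecx=212+4=216
add ebx, 3 → ebx=9+3=12
cmp ebx, 12  (cmp 12,12)
jne L2: not taken
halt.
Total executed instructions: 32.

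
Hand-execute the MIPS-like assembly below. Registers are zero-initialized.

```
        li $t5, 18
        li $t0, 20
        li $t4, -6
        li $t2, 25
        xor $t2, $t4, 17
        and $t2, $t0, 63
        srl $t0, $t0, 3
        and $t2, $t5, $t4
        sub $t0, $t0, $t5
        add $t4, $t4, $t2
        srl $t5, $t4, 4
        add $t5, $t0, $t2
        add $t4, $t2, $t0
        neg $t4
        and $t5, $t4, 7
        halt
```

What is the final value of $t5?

li $t5, 18 → $t5=18
li $t0, 20 → $t0=20
li $t4, -6 → $t4=-6
li $t2, 25 → $t2=25
xor $t2, $t4, 17 → $t2=(-6)^17=-21
and $t2, $t0, 63 → $t2=20&63=20
srl $t0, $t0, 3 → $t0=20>>3=2
and $t2, $t5, $t4 → $t2=18&(-6)=18
sub $t0, $t0, $t5 → $t0=2-18=-16
add $t4, $t4, $t2 → $t4=(-6)+18=12
srl $t5, $t4, 4 → $t5=12>>4=0
add $t5, $t0, $t2 → $t5=(-16)+18=2
add $t4, $t2, $t0 → $t4=18+(-16)=2
neg $t4 → $t4=-(2)=-2
and $t5, $t4, 7 → $t5=(-2)&7=6
halt.

6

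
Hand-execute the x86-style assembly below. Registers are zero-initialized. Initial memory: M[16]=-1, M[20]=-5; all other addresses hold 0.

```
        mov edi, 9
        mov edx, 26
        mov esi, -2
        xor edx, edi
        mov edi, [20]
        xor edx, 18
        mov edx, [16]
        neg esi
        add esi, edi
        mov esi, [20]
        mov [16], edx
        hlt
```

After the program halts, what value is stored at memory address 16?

mov edi, 9 → edi=9
mov edx, 26 → edx=26
mov esi, -2 → esi=-2
xor edx, edi → edx=26^9=19
mov edi, [20] → edi=M[20]=-5
xor edx, 18 → edx=19^18=1
mov edx, [16] → edx=M[16]=-1
neg esi → esi=-(-2)=2
add esi, edi → esi=2+(-5)=-3
mov esi, [20] → esi=M[20]=-5
mov [16], edx → M[16]=-1
halt.

-1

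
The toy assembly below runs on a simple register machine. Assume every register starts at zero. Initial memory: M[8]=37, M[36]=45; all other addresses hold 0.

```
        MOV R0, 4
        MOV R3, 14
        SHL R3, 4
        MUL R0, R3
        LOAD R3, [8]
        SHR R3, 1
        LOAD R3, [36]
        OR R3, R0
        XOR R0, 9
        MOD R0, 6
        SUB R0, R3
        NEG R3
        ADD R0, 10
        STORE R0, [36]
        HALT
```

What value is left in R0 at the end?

MOV R0, 4 → R0=4
MOV R3, 14 → R3=14
SHL R3, 4 → R3=14<<4=224
MUL R0, R3 → R0=4*224=896
LOAD R3, [8] → R3=M[8]=37
SHR R3, 1 → R3=37>>1=18
LOAD R3, [36] → R3=M[36]=45
OR R3, R0 → R3=45|896=941
XOR R0, 9 → R0=896^9=905
MOD R0, 6 → R0=905%6=5
SUB R0, R3 → R0=5-941=-936
NEG R3 → R3=-(941)=-941
ADD R0, 10 → R0=(-936)+10=-926
STORE R0, [36] → M[36]=-926
halt.

-926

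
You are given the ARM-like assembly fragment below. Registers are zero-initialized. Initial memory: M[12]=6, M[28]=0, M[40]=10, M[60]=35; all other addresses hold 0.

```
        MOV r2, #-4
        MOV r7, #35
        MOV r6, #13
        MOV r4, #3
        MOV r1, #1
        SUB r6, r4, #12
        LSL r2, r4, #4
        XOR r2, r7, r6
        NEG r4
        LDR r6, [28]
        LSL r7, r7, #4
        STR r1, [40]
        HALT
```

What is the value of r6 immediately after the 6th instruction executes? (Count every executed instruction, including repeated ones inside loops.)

MOV r2, #-4 → r2=-4
MOV r7, #35 → r7=35
MOV r6, #13 → r6=13
MOV r4, #3 → r4=3
MOV r1, #1 → r1=1
SUB r6, r4, #12 → r6=3-12=-9
After step 6: r6 = -9.

-9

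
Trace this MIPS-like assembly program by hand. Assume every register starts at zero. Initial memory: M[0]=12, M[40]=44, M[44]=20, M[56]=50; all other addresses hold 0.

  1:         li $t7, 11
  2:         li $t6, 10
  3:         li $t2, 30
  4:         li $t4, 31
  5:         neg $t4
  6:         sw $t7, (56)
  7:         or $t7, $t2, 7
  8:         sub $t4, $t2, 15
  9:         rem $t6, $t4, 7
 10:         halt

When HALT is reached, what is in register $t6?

1

li $t7, 11 → $t7=11
li $t6, 10 → $t6=10
li $t2, 30 → $t2=30
li $t4, 31 → $t4=31
neg $t4 → $t4=-(31)=-31
sw $t7, (56) → M[56]=11
or $t7, $t2, 7 → $t7=30|7=31
sub $t4, $t2, 15 → $t4=30-15=15
rem $t6, $t4, 7 → $t6=15%7=1
halt.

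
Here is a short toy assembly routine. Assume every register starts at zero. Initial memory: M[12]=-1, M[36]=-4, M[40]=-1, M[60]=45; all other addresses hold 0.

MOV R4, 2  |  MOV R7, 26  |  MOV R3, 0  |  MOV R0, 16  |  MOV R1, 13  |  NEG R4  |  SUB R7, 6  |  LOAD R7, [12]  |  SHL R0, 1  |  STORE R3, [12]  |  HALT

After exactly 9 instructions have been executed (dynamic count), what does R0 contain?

32

R4=2
R7=26
R3=0
R0=16
R1=13
R4=-(2)=-2
R7=26-6=20
R7=M[12]=-1
R0=16<<1=32
After step 9: R0 = 32.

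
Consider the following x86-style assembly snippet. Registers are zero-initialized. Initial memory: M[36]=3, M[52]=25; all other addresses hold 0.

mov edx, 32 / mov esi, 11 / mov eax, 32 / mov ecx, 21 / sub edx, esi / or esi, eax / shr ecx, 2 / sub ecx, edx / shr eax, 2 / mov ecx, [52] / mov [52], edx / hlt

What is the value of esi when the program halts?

43

after mov edx, 32: edx=32
after mov esi, 11: esi=11
after mov eax, 32: eax=32
after mov ecx, 21: ecx=21
after sub edx, esi: edx=32-11=21
after or esi, eax: esi=11|32=43
after shr ecx, 2: ecx=21>>2=5
after sub ecx, edx: ecx=5-21=-16
after shr eax, 2: eax=32>>2=8
after mov ecx, [52]: ecx=M[52]=25
mov [52], edx → M[52]=21
halt.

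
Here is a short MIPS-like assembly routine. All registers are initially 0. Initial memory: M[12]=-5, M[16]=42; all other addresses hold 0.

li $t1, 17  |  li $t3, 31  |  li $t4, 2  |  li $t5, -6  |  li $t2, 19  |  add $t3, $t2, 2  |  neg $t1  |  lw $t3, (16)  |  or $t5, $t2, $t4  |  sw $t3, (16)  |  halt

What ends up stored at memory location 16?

li $t1, 17 → $t1=17
li $t3, 31 → $t3=31
li $t4, 2 → $t4=2
li $t5, -6 → $t5=-6
li $t2, 19 → $t2=19
add $t3, $t2, 2 → $t3=19+2=21
neg $t1 → $t1=-(17)=-17
lw $t3, (16) → $t3=M[16]=42
or $t5, $t2, $t4 → $t5=19|2=19
sw $t3, (16) → M[16]=42
halt.

42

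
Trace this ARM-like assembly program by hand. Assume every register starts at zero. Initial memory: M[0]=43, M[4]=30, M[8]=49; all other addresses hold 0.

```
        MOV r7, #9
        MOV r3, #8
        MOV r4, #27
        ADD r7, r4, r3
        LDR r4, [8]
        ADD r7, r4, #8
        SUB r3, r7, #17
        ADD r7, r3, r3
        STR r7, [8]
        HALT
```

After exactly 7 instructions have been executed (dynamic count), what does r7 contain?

57

after MOV r7, #9: r7=9
after MOV r3, #8: r3=8
after MOV r4, #27: r4=27
after ADD r7, r4, r3: r7=27+8=35
after LDR r4, [8]: r4=M[8]=49
after ADD r7, r4, #8: r7=49+8=57
after SUB r3, r7, #17: r3=57-17=40
After step 7: r7 = 57.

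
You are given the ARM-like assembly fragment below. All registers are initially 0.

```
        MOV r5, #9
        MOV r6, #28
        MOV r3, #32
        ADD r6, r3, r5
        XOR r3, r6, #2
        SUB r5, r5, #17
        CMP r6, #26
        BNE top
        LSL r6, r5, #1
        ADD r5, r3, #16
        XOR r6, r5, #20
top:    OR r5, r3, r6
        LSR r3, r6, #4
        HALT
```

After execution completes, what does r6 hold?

MOV r5, #9 → r5=9
MOV r6, #28 → r6=28
MOV r3, #32 → r3=32
ADD r6, r3, r5 → r6=32+9=41
XOR r3, r6, #2 → r3=41^2=43
SUB r5, r5, #17 → r5=9-17=-8
CMP r6, #26  (cmp 41,26)
BNE top: taken
OR r5, r3, r6 → r5=43|41=43
LSR r3, r6, #4 → r3=41>>4=2
halt.

41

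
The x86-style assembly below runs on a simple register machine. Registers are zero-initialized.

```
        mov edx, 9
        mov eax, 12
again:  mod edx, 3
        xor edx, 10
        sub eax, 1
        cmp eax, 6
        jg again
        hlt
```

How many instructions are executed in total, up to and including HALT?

33

edx=9
eax=12
edx=9%3=0
edx=0^10=10
eax=12-1=11
cmp eax, 6  (cmp 11,6)
jg again: taken
edx=10%3=1
edx=1^10=11
eax=11-1=10
cmp eax, 6  (cmp 10,6)
jg again: taken
edx=11%3=2
edx=2^10=8
eax=10-1=9
cmp eax, 6  (cmp 9,6)
jg again: taken
edx=8%3=2
edx=2^10=8
eax=9-1=8
cmp eax, 6  (cmp 8,6)
jg again: taken
edx=8%3=2
edx=2^10=8
eax=8-1=7
cmp eax, 6  (cmp 7,6)
jg again: taken
edx=8%3=2
edx=2^10=8
eax=7-1=6
cmp eax, 6  (cmp 6,6)
jg again: not taken
halt.
Total executed instructions: 33.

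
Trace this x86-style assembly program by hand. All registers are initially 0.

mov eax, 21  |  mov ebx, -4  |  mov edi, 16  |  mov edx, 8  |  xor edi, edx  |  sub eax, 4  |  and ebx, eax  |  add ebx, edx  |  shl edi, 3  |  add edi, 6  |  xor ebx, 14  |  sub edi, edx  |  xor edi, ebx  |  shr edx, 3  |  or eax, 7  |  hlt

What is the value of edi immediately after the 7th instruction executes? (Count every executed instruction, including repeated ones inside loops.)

24

eax=21
ebx=-4
edi=16
edx=8
edi=16^8=24
eax=21-4=17
ebx=(-4)&17=16
After step 7: edi = 24.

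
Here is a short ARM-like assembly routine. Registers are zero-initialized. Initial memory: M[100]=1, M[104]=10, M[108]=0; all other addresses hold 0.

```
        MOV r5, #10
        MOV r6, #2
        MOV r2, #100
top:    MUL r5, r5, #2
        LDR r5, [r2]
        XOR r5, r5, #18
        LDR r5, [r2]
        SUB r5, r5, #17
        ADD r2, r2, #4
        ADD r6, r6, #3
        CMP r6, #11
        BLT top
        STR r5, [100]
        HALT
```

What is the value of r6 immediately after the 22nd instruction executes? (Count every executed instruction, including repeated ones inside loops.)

8

after MOV r5, #10: r5=10
after MOV r6, #2: r6=2
after MOV r2, #100: r2=100
after MUL r5, r5, #2: r5=10*2=20
after LDR r5, [r2]: r5=M[100]=1
after XOR r5, r5, #18: r5=1^18=19
after LDR r5, [r2]: r5=M[100]=1
after SUB r5, r5, #17: r5=1-17=-16
after ADD r2, r2, #4: r2=100+4=104
after ADD r6, r6, #3: r6=2+3=5
CMP r6, #11  (cmp 5,11)
BLT top: taken
after MUL r5, r5, #2: r5=(-16)*2=-32
after LDR r5, [r2]: r5=M[104]=10
after XOR r5, r5, #18: r5=10^18=24
after LDR r5, [r2]: r5=M[104]=10
after SUB r5, r5, #17: r5=10-17=-7
after ADD r2, r2, #4: r2=104+4=108
after ADD r6, r6, #3: r6=5+3=8
CMP r6, #11  (cmp 8,11)
BLT top: taken
after MUL r5, r5, #2: r5=(-7)*2=-14
After step 22: r6 = 8.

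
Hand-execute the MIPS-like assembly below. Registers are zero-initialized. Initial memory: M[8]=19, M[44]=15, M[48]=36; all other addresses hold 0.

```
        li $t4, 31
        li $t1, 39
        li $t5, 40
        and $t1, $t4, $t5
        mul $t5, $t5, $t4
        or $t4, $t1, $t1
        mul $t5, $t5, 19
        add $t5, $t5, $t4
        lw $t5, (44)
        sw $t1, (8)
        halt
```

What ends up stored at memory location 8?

8

li $t4, 31 → $t4=31
li $t1, 39 → $t1=39
li $t5, 40 → $t5=40
and $t1, $t4, $t5 → $t1=31&40=8
mul $t5, $t5, $t4 → $t5=40*31=1240
or $t4, $t1, $t1 → $t4=8|8=8
mul $t5, $t5, 19 → $t5=1240*19=23560
add $t5, $t5, $t4 → $t5=23560+8=23568
lw $t5, (44) → $t5=M[44]=15
sw $t1, (8) → M[8]=8
halt.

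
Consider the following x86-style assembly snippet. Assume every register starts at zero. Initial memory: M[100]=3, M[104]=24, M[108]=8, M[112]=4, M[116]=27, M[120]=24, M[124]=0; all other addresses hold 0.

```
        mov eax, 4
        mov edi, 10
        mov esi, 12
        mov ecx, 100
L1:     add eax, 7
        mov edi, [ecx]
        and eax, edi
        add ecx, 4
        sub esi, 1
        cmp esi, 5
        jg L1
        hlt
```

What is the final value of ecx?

128

mov eax, 4 → eax=4
mov edi, 10 → edi=10
mov esi, 12 → esi=12
mov ecx, 100 → ecx=100
add eax, 7 → eax=4+7=11
mov edi, [ecx] → edi=M[100]=3
and eax, edi → eax=11&3=3
add ecx, 4 → ecx=100+4=104
sub esi, 1 → esi=12-1=11
cmp esi, 5  (cmp 11,5)
jg L1: taken
add eax, 7 → eax=3+7=10
mov edi, [ecx] → edi=M[104]=24
and eax, edi → eax=10&24=8
add ecx, 4 → ecx=104+4=108
sub esi, 1 → esi=11-1=10
cmp esi, 5  (cmp 10,5)
jg L1: taken
add eax, 7 → eax=8+7=15
mov edi, [ecx] → edi=M[108]=8
and eax, edi → eax=15&8=8
add ecx, 4 → ecx=108+4=112
sub esi, 1 → esi=10-1=9
cmp esi, 5  (cmp 9,5)
jg L1: taken
add eax, 7 → eax=8+7=15
mov edi, [ecx] → edi=M[112]=4
and eax, edi → eax=15&4=4
add ecx, 4 → ecx=112+4=116
sub esi, 1 → esi=9-1=8
cmp esi, 5  (cmp 8,5)
jg L1: taken
add eax, 7 → eax=4+7=11
mov edi, [ecx] → edi=M[116]=27
and eax, edi → eax=11&27=11
add ecx, 4 → ecx=116+4=120
sub esi, 1 → esi=8-1=7
cmp esi, 5  (cmp 7,5)
jg L1: taken
add eax, 7 → eax=11+7=18
mov edi, [ecx] → edi=M[120]=24
and eax, edi → eax=18&24=16
add ecx, 4 → ecx=120+4=124
sub esi, 1 → esi=7-1=6
cmp esi, 5  (cmp 6,5)
jg L1: taken
add eax, 7 → eax=16+7=23
mov edi, [ecx] → edi=M[124]=0
and eax, edi → eax=23&0=0
add ecx, 4 → ecx=124+4=128
sub esi, 1 → esi=6-1=5
cmp esi, 5  (cmp 5,5)
jg L1: not taken
halt.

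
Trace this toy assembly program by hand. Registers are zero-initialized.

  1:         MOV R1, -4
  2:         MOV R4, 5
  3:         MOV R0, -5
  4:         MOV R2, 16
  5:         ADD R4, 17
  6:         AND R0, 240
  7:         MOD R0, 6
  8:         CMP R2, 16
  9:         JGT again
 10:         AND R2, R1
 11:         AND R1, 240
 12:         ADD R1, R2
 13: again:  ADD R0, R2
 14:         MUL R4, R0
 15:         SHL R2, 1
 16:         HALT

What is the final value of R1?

256

R1=-4
R4=5
R0=-5
R2=16
R4=5+17=22
R0=(-5)&240=240
R0=240%6=0
CMP R2, 16  (cmp 16,16)
JGT again: not taken
R2=16&(-4)=16
R1=(-4)&240=240
R1=240+16=256
R0=0+16=16
R4=22*16=352
R2=16<<1=32
halt.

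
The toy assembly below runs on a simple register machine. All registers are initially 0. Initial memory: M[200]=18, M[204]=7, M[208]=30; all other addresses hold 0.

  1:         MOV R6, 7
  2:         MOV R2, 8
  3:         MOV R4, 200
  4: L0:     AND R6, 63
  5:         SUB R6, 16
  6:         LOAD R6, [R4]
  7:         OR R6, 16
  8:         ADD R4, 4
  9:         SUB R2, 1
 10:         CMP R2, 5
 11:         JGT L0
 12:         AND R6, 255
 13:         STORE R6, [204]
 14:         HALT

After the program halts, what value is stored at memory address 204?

30

after MOV R6, 7: R6=7
after MOV R2, 8: R2=8
after MOV R4, 200: R4=200
after AND R6, 63: R6=7&63=7
after SUB R6, 16: R6=7-16=-9
after LOAD R6, [R4]: R6=M[200]=18
after OR R6, 16: R6=18|16=18
after ADD R4, 4: R4=200+4=204
after SUB R2, 1: R2=8-1=7
CMP R2, 5  (cmp 7,5)
JGT L0: taken
after AND R6, 63: R6=18&63=18
after SUB R6, 16: R6=18-16=2
after LOAD R6, [R4]: R6=M[204]=7
after OR R6, 16: R6=7|16=23
after ADD R4, 4: R4=204+4=208
after SUB R2, 1: R2=7-1=6
CMP R2, 5  (cmp 6,5)
JGT L0: taken
after AND R6, 63: R6=23&63=23
after SUB R6, 16: R6=23-16=7
after LOAD R6, [R4]: R6=M[208]=30
after OR R6, 16: R6=30|16=30
after ADD R4, 4: R4=208+4=212
after SUB R2, 1: R2=6-1=5
CMP R2, 5  (cmp 5,5)
JGT L0: not taken
after AND R6, 255: R6=30&255=30
STORE R6, [204] → M[204]=30
halt.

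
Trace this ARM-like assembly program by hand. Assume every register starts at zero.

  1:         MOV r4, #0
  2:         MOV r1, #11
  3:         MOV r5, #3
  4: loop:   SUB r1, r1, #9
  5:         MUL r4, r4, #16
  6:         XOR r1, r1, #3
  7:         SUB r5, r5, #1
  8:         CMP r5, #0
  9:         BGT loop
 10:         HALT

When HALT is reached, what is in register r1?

-15

MOV r4, #0 → r4=0
MOV r1, #11 → r1=11
MOV r5, #3 → r5=3
SUB r1, r1, #9 → r1=11-9=2
MUL r4, r4, #16 → r4=0*16=0
XOR r1, r1, #3 → r1=2^3=1
SUB r5, r5, #1 → r5=3-1=2
CMP r5, #0  (cmp 2,0)
BGT loop: taken
SUB r1, r1, #9 → r1=1-9=-8
MUL r4, r4, #16 → r4=0*16=0
XOR r1, r1, #3 → r1=(-8)^3=-5
SUB r5, r5, #1 → r5=2-1=1
CMP r5, #0  (cmp 1,0)
BGT loop: taken
SUB r1, r1, #9 → r1=(-5)-9=-14
MUL r4, r4, #16 → r4=0*16=0
XOR r1, r1, #3 → r1=(-14)^3=-15
SUB r5, r5, #1 → r5=1-1=0
CMP r5, #0  (cmp 0,0)
BGT loop: not taken
halt.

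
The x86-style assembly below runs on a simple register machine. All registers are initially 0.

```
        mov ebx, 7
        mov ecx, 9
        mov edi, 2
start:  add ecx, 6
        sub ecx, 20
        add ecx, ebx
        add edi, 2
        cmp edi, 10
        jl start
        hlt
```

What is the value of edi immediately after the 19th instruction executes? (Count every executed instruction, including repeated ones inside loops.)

ebx=7
ecx=9
edi=2
ecx=9+6=15
ecx=15-20=-5
ecx=(-5)+7=2
edi=2+2=4
cmp edi, 10  (cmp 4,10)
jl start: taken
ecx=2+6=8
ecx=8-20=-12
ecx=(-12)+7=-5
edi=4+2=6
cmp edi, 10  (cmp 6,10)
jl start: taken
ecx=(-5)+6=1
ecx=1-20=-19
ecx=(-19)+7=-12
edi=6+2=8
After step 19: edi = 8.

8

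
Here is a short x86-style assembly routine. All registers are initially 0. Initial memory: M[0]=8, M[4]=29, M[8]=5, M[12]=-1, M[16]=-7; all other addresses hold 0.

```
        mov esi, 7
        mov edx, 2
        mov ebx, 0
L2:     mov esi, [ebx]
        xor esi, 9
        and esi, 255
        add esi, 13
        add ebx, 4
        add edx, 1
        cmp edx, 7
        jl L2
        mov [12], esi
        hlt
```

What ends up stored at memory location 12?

mov esi, 7 → esi=7
mov edx, 2 → edx=2
mov ebx, 0 → ebx=0
mov esi, [ebx] → esi=M[0]=8
xor esi, 9 → esi=8^9=1
and esi, 255 → esi=1&255=1
add esi, 13 → esi=1+13=14
add ebx, 4 → ebx=0+4=4
add edx, 1 → edx=2+1=3
cmp edx, 7  (cmp 3,7)
jl L2: taken
mov esi, [ebx] → esi=M[4]=29
xor esi, 9 → esi=29^9=20
and esi, 255 → esi=20&255=20
add esi, 13 → esi=20+13=33
add ebx, 4 → ebx=4+4=8
add edx, 1 → edx=3+1=4
cmp edx, 7  (cmp 4,7)
jl L2: taken
mov esi, [ebx] → esi=M[8]=5
xor esi, 9 → esi=5^9=12
and esi, 255 → esi=12&255=12
add esi, 13 → esi=12+13=25
add ebx, 4 → ebx=8+4=12
add edx, 1 → edx=4+1=5
cmp edx, 7  (cmp 5,7)
jl L2: taken
mov esi, [ebx] → esi=M[12]=-1
xor esi, 9 → esi=(-1)^9=-10
and esi, 255 → esi=(-10)&255=246
add esi, 13 → esi=246+13=259
add ebx, 4 → ebx=12+4=16
add edx, 1 → edx=5+1=6
cmp edx, 7  (cmp 6,7)
jl L2: taken
mov esi, [ebx] → esi=M[16]=-7
xor esi, 9 → esi=(-7)^9=-16
and esi, 255 → esi=(-16)&255=240
add esi, 13 → esi=240+13=253
add ebx, 4 → ebx=16+4=20
add edx, 1 → edx=6+1=7
cmp edx, 7  (cmp 7,7)
jl L2: not taken
mov [12], esi → M[12]=253
halt.

253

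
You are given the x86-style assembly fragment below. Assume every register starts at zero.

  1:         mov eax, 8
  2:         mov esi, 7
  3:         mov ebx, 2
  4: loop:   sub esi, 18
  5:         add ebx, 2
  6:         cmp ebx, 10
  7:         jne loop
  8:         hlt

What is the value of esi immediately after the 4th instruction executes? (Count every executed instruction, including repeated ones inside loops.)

mov eax, 8 → eax=8
mov esi, 7 → esi=7
mov ebx, 2 → ebx=2
sub esi, 18 → esi=7-18=-11
After step 4: esi = -11.

-11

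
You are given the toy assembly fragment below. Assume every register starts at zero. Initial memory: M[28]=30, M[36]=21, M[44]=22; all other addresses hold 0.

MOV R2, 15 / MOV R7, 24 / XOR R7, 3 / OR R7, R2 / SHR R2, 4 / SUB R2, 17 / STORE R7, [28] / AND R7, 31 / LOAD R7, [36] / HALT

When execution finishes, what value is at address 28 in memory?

R2=15
R7=24
R7=24^3=27
R7=27|15=31
R2=15>>4=0
R2=0-17=-17
STORE R7, [28] → M[28]=31
R7=31&31=31
R7=M[36]=21
halt.

31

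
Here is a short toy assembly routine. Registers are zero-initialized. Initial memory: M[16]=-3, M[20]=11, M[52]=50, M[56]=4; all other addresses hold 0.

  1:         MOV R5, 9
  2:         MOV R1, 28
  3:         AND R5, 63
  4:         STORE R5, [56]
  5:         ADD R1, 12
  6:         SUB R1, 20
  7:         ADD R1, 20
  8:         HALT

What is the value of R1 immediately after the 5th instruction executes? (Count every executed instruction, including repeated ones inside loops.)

40

R5=9
R1=28
R5=9&63=9
STORE R5, [56] → M[56]=9
R1=28+12=40
After step 5: R1 = 40.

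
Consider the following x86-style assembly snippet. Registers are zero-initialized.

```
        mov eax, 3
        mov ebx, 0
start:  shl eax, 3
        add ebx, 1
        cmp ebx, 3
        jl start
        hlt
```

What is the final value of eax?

1536

after mov eax, 3: eax=3
after mov ebx, 0: ebx=0
after shl eax, 3: eax=3<<3=24
after add ebx, 1: ebx=0+1=1
cmp ebx, 3  (cmp 1,3)
jl start: taken
after shl eax, 3: eax=24<<3=192
after add ebx, 1: ebx=1+1=2
cmp ebx, 3  (cmp 2,3)
jl start: taken
after shl eax, 3: eax=192<<3=1536
after add ebx, 1: ebx=2+1=3
cmp ebx, 3  (cmp 3,3)
jl start: not taken
halt.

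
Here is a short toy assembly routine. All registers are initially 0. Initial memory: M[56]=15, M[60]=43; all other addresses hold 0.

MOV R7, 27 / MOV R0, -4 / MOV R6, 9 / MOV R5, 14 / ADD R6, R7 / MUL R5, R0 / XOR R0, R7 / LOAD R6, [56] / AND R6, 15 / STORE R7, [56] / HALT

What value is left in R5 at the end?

-56

R7=27
R0=-4
R6=9
R5=14
R6=9+27=36
R5=14*(-4)=-56
R0=(-4)^27=-25
R6=M[56]=15
R6=15&15=15
STORE R7, [56] → M[56]=27
halt.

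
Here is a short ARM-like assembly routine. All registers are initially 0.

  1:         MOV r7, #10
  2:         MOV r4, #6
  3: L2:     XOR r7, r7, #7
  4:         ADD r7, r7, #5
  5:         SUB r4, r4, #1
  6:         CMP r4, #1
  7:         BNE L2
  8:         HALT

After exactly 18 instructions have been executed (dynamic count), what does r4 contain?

after MOV r7, #10: r7=10
after MOV r4, #6: r4=6
after XOR r7, r7, #7: r7=10^7=13
after ADD r7, r7, #5: r7=13+5=18
after SUB r4, r4, #1: r4=6-1=5
CMP r4, #1  (cmp 5,1)
BNE L2: taken
after XOR r7, r7, #7: r7=18^7=21
after ADD r7, r7, #5: r7=21+5=26
after SUB r4, r4, #1: r4=5-1=4
CMP r4, #1  (cmp 4,1)
BNE L2: taken
after XOR r7, r7, #7: r7=26^7=29
after ADD r7, r7, #5: r7=29+5=34
after SUB r4, r4, #1: r4=4-1=3
CMP r4, #1  (cmp 3,1)
BNE L2: taken
after XOR r7, r7, #7: r7=34^7=37
After step 18: r4 = 3.

3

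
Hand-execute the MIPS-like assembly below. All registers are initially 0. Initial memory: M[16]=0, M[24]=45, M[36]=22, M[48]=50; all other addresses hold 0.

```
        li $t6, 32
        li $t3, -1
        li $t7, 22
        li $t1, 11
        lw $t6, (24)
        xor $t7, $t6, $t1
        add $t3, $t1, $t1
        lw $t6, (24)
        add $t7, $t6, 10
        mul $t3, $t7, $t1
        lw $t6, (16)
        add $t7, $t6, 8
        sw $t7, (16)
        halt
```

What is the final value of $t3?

after li $t6, 32: $t6=32
after li $t3, -1: $t3=-1
after li $t7, 22: $t7=22
after li $t1, 11: $t1=11
after lw $t6, (24): $t6=M[24]=45
after xor $t7, $t6, $t1: $t7=45^11=38
after add $t3, $t1, $t1: $t3=11+11=22
after lw $t6, (24): $t6=M[24]=45
after add $t7, $t6, 10: $t7=45+10=55
after mul $t3, $t7, $t1: $t3=55*11=605
after lw $t6, (16): $t6=M[16]=0
after add $t7, $t6, 8: $t7=0+8=8
sw $t7, (16) → M[16]=8
halt.

605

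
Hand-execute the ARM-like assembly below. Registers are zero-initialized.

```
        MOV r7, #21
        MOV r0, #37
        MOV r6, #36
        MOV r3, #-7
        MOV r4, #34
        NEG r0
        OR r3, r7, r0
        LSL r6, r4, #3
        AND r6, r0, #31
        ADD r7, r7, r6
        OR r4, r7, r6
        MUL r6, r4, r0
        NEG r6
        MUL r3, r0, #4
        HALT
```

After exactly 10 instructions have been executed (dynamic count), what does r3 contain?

after MOV r7, #21: r7=21
after MOV r0, #37: r0=37
after MOV r6, #36: r6=36
after MOV r3, #-7: r3=-7
after MOV r4, #34: r4=34
after NEG r0: r0=-(37)=-37
after OR r3, r7, r0: r3=21|(-37)=-33
after LSL r6, r4, #3: r6=34<<3=272
after AND r6, r0, #31: r6=(-37)&31=27
after ADD r7, r7, r6: r7=21+27=48
After step 10: r3 = -33.

-33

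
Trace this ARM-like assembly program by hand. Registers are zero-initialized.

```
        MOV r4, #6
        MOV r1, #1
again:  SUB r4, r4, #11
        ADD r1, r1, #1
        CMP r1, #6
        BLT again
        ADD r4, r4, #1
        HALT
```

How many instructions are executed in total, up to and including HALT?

24

r4=6
r1=1
r4=6-11=-5
r1=1+1=2
CMP r1, #6  (cmp 2,6)
BLT again: taken
r4=(-5)-11=-16
r1=2+1=3
CMP r1, #6  (cmp 3,6)
BLT again: taken
r4=(-16)-11=-27
r1=3+1=4
CMP r1, #6  (cmp 4,6)
BLT again: taken
r4=(-27)-11=-38
r1=4+1=5
CMP r1, #6  (cmp 5,6)
BLT again: taken
r4=(-38)-11=-49
r1=5+1=6
CMP r1, #6  (cmp 6,6)
BLT again: not taken
r4=(-49)+1=-48
halt.
Total executed instructions: 24.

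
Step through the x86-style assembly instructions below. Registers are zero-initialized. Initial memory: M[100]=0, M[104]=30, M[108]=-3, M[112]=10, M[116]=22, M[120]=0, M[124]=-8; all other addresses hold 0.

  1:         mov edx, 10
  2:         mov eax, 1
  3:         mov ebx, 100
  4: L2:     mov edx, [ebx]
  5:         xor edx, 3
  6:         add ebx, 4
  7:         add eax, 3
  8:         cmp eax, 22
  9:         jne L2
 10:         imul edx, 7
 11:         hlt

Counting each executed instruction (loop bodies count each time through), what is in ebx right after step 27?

edx=10
eax=1
ebx=100
edx=M[100]=0
edx=0^3=3
ebx=100+4=104
eax=1+3=4
cmp eax, 22  (cmp 4,22)
jne L2: taken
edx=M[104]=30
edx=30^3=29
ebx=104+4=108
eax=4+3=7
cmp eax, 22  (cmp 7,22)
jne L2: taken
edx=M[108]=-3
edx=(-3)^3=-2
ebx=108+4=112
eax=7+3=10
cmp eax, 22  (cmp 10,22)
jne L2: taken
edx=M[112]=10
edx=10^3=9
ebx=112+4=116
eax=10+3=13
cmp eax, 22  (cmp 13,22)
jne L2: taken
After step 27: ebx = 116.

116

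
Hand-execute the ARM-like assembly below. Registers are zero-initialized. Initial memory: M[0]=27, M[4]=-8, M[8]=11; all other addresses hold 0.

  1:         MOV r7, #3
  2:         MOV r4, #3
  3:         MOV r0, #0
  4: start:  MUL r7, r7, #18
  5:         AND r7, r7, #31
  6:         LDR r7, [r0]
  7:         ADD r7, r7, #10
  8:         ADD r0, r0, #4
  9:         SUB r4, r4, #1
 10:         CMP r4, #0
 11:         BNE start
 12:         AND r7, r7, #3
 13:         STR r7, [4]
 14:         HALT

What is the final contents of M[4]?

after MOV r7, #3: r7=3
after MOV r4, #3: r4=3
after MOV r0, #0: r0=0
after MUL r7, r7, #18: r7=3*18=54
after AND r7, r7, #31: r7=54&31=22
after LDR r7, [r0]: r7=M[0]=27
after ADD r7, r7, #10: r7=27+10=37
after ADD r0, r0, #4: r0=0+4=4
after SUB r4, r4, #1: r4=3-1=2
CMP r4, #0  (cmp 2,0)
BNE start: taken
after MUL r7, r7, #18: r7=37*18=666
after AND r7, r7, #31: r7=666&31=26
after LDR r7, [r0]: r7=M[4]=-8
after ADD r7, r7, #10: r7=(-8)+10=2
after ADD r0, r0, #4: r0=4+4=8
after SUB r4, r4, #1: r4=2-1=1
CMP r4, #0  (cmp 1,0)
BNE start: taken
after MUL r7, r7, #18: r7=2*18=36
after AND r7, r7, #31: r7=36&31=4
after LDR r7, [r0]: r7=M[8]=11
after ADD r7, r7, #10: r7=11+10=21
after ADD r0, r0, #4: r0=8+4=12
after SUB r4, r4, #1: r4=1-1=0
CMP r4, #0  (cmp 0,0)
BNE start: not taken
after AND r7, r7, #3: r7=21&3=1
STR r7, [4] → M[4]=1
halt.

1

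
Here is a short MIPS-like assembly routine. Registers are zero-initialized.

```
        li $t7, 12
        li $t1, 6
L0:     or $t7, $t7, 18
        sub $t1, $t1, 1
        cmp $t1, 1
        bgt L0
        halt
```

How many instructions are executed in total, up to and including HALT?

after li $t7, 12: $t7=12
after li $t1, 6: $t1=6
after or $t7, $t7, 18: $t7=12|18=30
after sub $t1, $t1, 1: $t1=6-1=5
cmp $t1, 1  (cmp 5,1)
bgt L0: taken
after or $t7, $t7, 18: $t7=30|18=30
after sub $t1, $t1, 1: $t1=5-1=4
cmp $t1, 1  (cmp 4,1)
bgt L0: taken
after or $t7, $t7, 18: $t7=30|18=30
after sub $t1, $t1, 1: $t1=4-1=3
cmp $t1, 1  (cmp 3,1)
bgt L0: taken
after or $t7, $t7, 18: $t7=30|18=30
after sub $t1, $t1, 1: $t1=3-1=2
cmp $t1, 1  (cmp 2,1)
bgt L0: taken
after or $t7, $t7, 18: $t7=30|18=30
after sub $t1, $t1, 1: $t1=2-1=1
cmp $t1, 1  (cmp 1,1)
bgt L0: not taken
halt.
Total executed instructions: 23.

23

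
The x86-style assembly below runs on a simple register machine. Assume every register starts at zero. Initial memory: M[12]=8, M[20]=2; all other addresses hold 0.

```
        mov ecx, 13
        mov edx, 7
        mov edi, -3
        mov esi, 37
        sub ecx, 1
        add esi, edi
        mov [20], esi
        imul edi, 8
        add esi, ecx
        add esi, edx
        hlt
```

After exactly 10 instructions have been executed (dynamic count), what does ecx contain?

12

after mov ecx, 13: ecx=13
after mov edx, 7: edx=7
after mov edi, -3: edi=-3
after mov esi, 37: esi=37
after sub ecx, 1: ecx=13-1=12
after add esi, edi: esi=37+(-3)=34
mov [20], esi → M[20]=34
after imul edi, 8: edi=(-3)*8=-24
after add esi, ecx: esi=34+12=46
after add esi, edx: esi=46+7=53
After step 10: ecx = 12.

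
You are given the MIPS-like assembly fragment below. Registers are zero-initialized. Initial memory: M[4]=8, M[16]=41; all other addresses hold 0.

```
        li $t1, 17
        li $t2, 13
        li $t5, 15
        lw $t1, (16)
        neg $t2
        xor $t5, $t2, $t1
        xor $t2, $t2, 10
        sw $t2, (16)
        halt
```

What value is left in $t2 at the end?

li $t1, 17 → $t1=17
li $t2, 13 → $t2=13
li $t5, 15 → $t5=15
lw $t1, (16) → $t1=M[16]=41
neg $t2 → $t2=-(13)=-13
xor $t5, $t2, $t1 → $t5=(-13)^41=-38
xor $t2, $t2, 10 → $t2=(-13)^10=-7
sw $t2, (16) → M[16]=-7
halt.

-7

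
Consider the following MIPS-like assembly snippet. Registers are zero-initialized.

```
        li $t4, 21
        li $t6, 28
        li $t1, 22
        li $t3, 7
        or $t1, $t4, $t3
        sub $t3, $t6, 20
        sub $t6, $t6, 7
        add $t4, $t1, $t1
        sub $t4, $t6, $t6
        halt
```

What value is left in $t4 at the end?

0

li $t4, 21 → $t4=21
li $t6, 28 → $t6=28
li $t1, 22 → $t1=22
li $t3, 7 → $t3=7
or $t1, $t4, $t3 → $t1=21|7=23
sub $t3, $t6, 20 → $t3=28-20=8
sub $t6, $t6, 7 → $t6=28-7=21
add $t4, $t1, $t1 → $t4=23+23=46
sub $t4, $t6, $t6 → $t4=21-21=0
halt.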